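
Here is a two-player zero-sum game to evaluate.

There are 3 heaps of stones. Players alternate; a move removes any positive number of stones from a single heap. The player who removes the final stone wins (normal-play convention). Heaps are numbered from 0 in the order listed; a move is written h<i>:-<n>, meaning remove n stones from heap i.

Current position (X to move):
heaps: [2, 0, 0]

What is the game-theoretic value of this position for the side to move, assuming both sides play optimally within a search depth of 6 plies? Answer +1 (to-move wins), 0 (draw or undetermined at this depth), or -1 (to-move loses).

value((2,0,0), X) = +1

p1 X@[(2,0,0)]: h0:-1[(1,0,0)]-1 h0:-2[(0,0,0)]+1*
p2 O@[(0,0,0)] terminal -1; root [(2,0,0)] d6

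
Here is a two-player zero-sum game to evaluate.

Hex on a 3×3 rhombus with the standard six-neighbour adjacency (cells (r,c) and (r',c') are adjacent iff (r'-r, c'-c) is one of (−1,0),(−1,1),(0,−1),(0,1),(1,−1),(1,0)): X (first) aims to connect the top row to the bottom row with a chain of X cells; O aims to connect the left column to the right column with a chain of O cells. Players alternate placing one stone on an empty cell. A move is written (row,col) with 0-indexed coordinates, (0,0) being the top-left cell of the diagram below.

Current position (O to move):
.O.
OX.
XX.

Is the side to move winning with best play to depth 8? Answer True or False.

[.O./OX./XX.] O move#1: (0,0):-1/OO./OX./XX., (0,2):+1/.OO/OX./XX.*, (1,2):-1/.O./OXO/XX., (2,2):-1/.O./OX./XXO
[.OO/OX./XX.] end (terminal -1, X#2); searched .O./OX./XX. to 8

O winning at [.O./OX./XX.]: True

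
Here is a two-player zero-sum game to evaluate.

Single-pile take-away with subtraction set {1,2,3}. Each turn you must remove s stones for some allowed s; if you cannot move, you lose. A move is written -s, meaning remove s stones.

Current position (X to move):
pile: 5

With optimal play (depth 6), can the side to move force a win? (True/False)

X winning at [5]: True

[5] X move#1: -1:+1/4*, -2:-1/3, -3:-1/2
[4] O move#2: -1:-1/3*, -2:-1/2, -3:-1/1
[3] X move#3: -1:-1/2, -2:-1/1, -3:+1/0*
[0] end (terminal -1, O#4); searched 5 to 6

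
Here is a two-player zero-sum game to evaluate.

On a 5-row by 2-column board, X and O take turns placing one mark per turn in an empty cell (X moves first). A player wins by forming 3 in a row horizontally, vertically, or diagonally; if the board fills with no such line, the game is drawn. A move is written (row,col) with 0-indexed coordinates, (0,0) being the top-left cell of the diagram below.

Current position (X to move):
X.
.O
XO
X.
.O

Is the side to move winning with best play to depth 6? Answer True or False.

[X./.O/XO/X./.O] X move#1: (0,1):-1/XX/.O/XO/X./.O, (1,0):+1/X./XO/XO/X./.O*, (3,1):-1/X./.O/XO/XX/.O, (4,0):+1/X./.O/XO/X./XO
[X./XO/XO/X./.O] end (terminal -1, O#2); searched X./.O/XO/X./.O to 6

X winning at [X./.O/XO/X./.O]: True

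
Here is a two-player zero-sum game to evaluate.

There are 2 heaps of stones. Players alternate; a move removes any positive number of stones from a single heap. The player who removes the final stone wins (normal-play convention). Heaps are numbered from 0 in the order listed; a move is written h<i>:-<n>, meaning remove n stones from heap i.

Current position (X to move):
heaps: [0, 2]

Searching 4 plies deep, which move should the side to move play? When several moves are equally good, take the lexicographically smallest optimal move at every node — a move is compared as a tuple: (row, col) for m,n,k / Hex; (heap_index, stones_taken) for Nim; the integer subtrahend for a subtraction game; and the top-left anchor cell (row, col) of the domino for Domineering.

X's best at [(0,2)]: h1:-2

ply 1, X at (0,2) | h1:-1=-1→(0,1); h1:-2=+1→(0,0)*
ply 2: (0,0) is terminal -1 (O); from (0,2) depth 4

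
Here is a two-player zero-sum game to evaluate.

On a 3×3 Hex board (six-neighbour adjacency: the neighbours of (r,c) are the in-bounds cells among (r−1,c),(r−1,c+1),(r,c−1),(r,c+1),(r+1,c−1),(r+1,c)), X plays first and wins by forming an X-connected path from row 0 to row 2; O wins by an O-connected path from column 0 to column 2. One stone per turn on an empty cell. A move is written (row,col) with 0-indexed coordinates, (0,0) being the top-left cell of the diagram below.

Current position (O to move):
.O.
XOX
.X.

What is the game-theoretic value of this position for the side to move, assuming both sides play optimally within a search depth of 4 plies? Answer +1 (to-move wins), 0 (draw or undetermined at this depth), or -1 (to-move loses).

p1 O@[.O./XOX/.X.]: (0,0)[OO./XOX/.X.]-1 (0,2)[.OO/XOX/.X.]+1* (2,0)[.O./XOX/OX.]-1 (2,2)[.O./XOX/.XO]-1
p2 X@[.OO/XOX/.X.]: (0,0)[XOO/XOX/.X.]-1* (2,0)[.OO/XOX/XX.]-1 (2,2)[.OO/XOX/.XX]-1
p3 O@[XOO/XOX/.X.]: (2,0)[XOO/XOX/OX.]+1* (2,2)[XOO/XOX/.XO]-1
p4 X@[XOO/XOX/OX.] terminal -1; root [.O./XOX/.X.] d4

value(.O./XOX/.X., O) = +1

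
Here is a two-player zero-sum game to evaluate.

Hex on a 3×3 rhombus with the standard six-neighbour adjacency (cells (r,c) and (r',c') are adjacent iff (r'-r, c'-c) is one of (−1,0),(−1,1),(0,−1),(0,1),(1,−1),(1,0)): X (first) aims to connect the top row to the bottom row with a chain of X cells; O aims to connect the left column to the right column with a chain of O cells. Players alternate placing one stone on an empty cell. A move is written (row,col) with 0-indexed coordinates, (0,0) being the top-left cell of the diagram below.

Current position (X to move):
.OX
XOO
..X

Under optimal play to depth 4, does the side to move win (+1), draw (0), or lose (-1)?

value(.OX/XOO/..X, X) = -1

ply 1, X at .OX/XOO/..X | (0,0)=-1→XOX/XOO/..X*; (2,0)=-1→.OX/XOO/X.X; (2,1)=-1→.OX/XOO/.XX
ply 2, O at XOX/XOO/..X | (2,0)=+1→XOX/XOO/O.X*; (2,1)=-1→XOX/XOO/.OX
ply 3: XOX/XOO/O.X is terminal -1 (X); from .OX/XOO/..X depth 4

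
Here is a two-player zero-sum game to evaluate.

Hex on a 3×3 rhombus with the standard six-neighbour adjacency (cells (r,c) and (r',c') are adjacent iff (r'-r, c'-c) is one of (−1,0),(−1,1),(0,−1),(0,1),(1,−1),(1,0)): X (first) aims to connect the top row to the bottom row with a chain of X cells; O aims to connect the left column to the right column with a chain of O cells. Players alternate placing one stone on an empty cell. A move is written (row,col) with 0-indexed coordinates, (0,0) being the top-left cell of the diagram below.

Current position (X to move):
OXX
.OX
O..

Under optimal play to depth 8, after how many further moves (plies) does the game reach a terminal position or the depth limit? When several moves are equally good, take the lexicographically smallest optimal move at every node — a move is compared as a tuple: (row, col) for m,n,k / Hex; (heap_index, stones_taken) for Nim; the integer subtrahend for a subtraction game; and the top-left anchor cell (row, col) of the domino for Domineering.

PV length from [OXX/.OX/O..]: 3 plies

ply 1, X at OXX/.OX/O.. | (1,0)=+1→OXX/XOX/O..*; (2,1)=+1→OXX/.OX/OX.; (2,2)=+1→OXX/.OX/O.X
ply 2, O at OXX/XOX/O.. | (2,1)=-1→OXX/XOX/OO.*; (2,2)=-1→OXX/XOX/O.O
ply 3, X at OXX/XOX/OO. | (2,2)=+1→OXX/XOX/OOX*
ply 4: OXX/XOX/OOX is terminal -1 (O); from OXX/.OX/O.. depth 8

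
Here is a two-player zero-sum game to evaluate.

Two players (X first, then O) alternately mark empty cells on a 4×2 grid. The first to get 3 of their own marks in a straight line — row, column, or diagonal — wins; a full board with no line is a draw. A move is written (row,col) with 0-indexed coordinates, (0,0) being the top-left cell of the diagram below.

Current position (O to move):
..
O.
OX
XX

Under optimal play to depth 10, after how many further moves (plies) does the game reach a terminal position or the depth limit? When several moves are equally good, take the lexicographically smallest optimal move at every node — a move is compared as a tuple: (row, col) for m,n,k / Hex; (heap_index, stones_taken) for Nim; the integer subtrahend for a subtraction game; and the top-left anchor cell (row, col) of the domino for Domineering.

ply 1, O at ../O./OX/XX | (0,0)=+1→O./O./OX/XX*; (0,1)=-1→.O/O./OX/XX; (1,1)=+0→../OO/OX/XX
ply 2: O./O./OX/XX is terminal -1 (X); from ../O./OX/XX depth 10

PV length from [../O./OX/XX]: 1 ply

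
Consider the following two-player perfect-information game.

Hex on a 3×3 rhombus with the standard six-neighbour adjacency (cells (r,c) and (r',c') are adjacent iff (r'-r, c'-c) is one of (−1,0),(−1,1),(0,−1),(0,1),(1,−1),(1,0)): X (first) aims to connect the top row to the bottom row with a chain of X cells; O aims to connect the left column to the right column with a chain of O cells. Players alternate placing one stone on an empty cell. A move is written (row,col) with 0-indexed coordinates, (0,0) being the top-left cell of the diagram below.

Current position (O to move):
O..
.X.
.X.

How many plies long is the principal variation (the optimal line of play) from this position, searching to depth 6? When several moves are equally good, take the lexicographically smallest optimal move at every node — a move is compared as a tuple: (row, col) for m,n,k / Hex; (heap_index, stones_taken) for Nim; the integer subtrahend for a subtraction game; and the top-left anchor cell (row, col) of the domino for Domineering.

PV length from [O../.X./.X.]: 2 plies

p1 O@[O../.X./.X.]: (0,1)[OO./.X./.X.]-1* (0,2)[O.O/.X./.X.]-1 (1,0)[O../OX./.X.]-1 (1,2)[O../.XO/.X.]-1 (2,0)[O../.X./OX.]-1 (2,2)[O../.X./.XO]-1
p2 X@[OO./.X./.X.]: (0,2)[OOX/.X./.X.]+1* (1,0)[OO./XX./.X.]-1 (1,2)[OO./.XX/.X.]-1 (2,0)[OO./.X./XX.]-1 (2,2)[OO./.X./.XX]-1
p3 O@[OOX/.X./.X.] terminal -1; root [O../.X./.X.] d6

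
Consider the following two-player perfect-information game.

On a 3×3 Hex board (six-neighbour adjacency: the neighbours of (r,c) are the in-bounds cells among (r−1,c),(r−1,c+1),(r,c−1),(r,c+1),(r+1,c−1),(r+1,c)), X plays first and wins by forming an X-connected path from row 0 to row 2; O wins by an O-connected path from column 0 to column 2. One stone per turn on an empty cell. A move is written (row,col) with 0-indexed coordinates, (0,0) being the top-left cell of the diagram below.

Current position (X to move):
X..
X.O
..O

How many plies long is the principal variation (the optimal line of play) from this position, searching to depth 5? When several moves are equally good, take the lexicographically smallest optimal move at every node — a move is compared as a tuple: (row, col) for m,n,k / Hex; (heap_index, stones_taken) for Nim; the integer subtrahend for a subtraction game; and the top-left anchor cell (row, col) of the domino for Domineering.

PV length from [X../X.O/..O]: 5 plies

ply 1, X at X../X.O/..O | (0,1)=-1→XX./X.O/..O; (0,2)=-1→X.X/X.O/..O; (1,1)=+1→X../XXO/..O*; (2,0)=+1→X../X.O/X.O; (2,1)=+1→X../X.O/.XO
ply 2, O at X../XXO/..O | (0,1)=-1→XO./XXO/..O*; (0,2)=-1→X.O/XXO/..O; (2,0)=-1→X../XXO/O.O; (2,1)=-1→X../XXO/.OO
ply 3, X at XO./XXO/..O | (0,2)=+1→XOX/XXO/..O*; (2,0)=+1→XO./XXO/X.O; (2,1)=+1→XO./XXO/.XO
ply 4, O at XOX/XXO/..O | (2,0)=-1→XOX/XXO/O.O*; (2,1)=-1→XOX/XXO/.OO
ply 5, X at XOX/XXO/O.O | (2,1)=+1→XOX/XXO/OXO*
ply 6: XOX/XXO/OXO is terminal -1 (O); from X../X.O/..O depth 5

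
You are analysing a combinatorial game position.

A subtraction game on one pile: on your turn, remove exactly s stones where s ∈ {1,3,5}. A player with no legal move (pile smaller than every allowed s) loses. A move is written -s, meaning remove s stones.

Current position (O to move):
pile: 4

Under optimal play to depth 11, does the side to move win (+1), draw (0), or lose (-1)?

p1 O@[4]: -1[3]-1* -3[1]-1
p2 X@[3]: -1[2]+1* -3[0]+1
p3 O@[2]: -1[1]-1*
p4 X@[1]: -1[0]+1*
p5 O@[0] terminal -1; root [4] d11

value(4, O) = -1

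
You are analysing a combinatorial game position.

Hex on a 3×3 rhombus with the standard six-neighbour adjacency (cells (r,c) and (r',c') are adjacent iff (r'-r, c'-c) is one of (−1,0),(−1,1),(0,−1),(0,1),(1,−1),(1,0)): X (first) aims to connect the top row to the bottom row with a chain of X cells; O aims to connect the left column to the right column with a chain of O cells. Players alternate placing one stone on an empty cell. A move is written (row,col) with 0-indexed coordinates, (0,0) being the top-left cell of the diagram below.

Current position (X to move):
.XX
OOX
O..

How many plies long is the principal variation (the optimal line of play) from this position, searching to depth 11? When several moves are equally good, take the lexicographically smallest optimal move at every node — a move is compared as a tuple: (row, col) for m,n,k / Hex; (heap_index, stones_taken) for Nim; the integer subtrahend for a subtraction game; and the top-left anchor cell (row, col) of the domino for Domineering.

p1 X@[.XX/OOX/O..]: (0,0)[XXX/OOX/O..]+1* (2,1)[.XX/OOX/OX.]+1 (2,2)[.XX/OOX/O.X]+1
p2 O@[XXX/OOX/O..]: (2,1)[XXX/OOX/OO.]-1* (2,2)[XXX/OOX/O.O]-1
p3 X@[XXX/OOX/OO.]: (2,2)[XXX/OOX/OOX]+1*
p4 O@[XXX/OOX/OOX] terminal -1; root [.XX/OOX/O..] d11

PV length from [.XX/OOX/O..]: 3 plies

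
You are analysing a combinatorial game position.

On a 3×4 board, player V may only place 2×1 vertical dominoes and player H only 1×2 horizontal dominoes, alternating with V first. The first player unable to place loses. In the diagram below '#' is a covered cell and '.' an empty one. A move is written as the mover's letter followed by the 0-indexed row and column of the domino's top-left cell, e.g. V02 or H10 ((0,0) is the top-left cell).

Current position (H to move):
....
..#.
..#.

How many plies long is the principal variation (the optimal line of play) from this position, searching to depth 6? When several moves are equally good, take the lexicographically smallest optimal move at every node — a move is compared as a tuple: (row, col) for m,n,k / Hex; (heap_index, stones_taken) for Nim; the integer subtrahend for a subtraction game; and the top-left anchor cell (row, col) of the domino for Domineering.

ply 1, H at ..../..#./..#. | H00=-1→##../..#./..#.; H01=-1→.##./..#./..#.; H02=-1→..##/..#./..#.; H10=+1→..../###./..#.*; H20=-1→..../..#./###.
ply 2, V at ..../###./..#. | V03=-1→...#/####/..#.*; V13=-1→..../####/..##
ply 3, H at ...#/####/..#. | H00=+1→##.#/####/..#.*; H01=+1→.###/####/..#.; H20=+1→...#/####/###.
ply 4: ##.#/####/..#. is terminal -1 (V); from ..../..#./..#. depth 6

PV length from [..../..#./..#.]: 3 plies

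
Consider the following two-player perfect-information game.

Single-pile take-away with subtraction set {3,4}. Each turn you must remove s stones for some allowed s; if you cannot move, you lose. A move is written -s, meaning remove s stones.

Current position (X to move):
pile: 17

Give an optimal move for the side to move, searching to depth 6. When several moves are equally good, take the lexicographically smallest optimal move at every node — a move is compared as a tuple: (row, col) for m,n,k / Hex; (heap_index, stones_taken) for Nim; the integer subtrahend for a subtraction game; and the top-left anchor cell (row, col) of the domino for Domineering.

p1 X@[17]: -3[14]+1* -4[13]-1
p2 O@[14]: -3[11]-1* -4[10]-1
p3 X@[11]: -3[8]+1* -4[7]+1
p4 O@[8]: -3[5]-1* -4[4]-1
p5 X@[5]: -3[2]+1* -4[1]+1
p6 O@[2] terminal -1; root [17] d6

X's best at [17]: -3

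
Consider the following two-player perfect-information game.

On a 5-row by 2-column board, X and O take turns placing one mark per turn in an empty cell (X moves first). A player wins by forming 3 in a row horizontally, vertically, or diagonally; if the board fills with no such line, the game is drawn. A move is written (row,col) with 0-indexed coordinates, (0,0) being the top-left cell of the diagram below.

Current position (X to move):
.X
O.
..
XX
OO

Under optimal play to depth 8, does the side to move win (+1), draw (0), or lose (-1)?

[.X/O./../XX/OO] X move#1: (0,0):+0/XX/O./../XX/OO*, (1,1):+0/.X/OX/../XX/OO, (2,0):+0/.X/O./X./XX/OO, (2,1):+0/.X/O./.X/XX/OO
[XX/O./../XX/OO] O move#2: (1,1):+0/XX/OO/../XX/OO*, (2,0):+0/XX/O./O./XX/OO, (2,1):+0/XX/O./.O/XX/OO
[XX/OO/../XX/OO] X move#3: (2,0):+0/XX/OO/X./XX/OO*, (2,1):+0/XX/OO/.X/XX/OO
[XX/OO/X./XX/OO] O move#4: (2,1):+0/XX/OO/XO/XX/OO*
[XX/OO/XO/XX/OO] end (terminal +0, X#5); searched .X/O./../XX/OO to 8

value(.X/O./../XX/OO, X) = 0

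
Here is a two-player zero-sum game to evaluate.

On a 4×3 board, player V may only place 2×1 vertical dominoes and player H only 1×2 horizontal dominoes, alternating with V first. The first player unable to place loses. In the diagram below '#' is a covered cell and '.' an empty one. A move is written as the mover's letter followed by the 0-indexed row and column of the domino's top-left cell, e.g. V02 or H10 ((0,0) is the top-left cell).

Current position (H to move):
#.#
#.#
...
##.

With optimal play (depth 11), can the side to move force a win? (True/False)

H winning at [#.#/#.#/.../##.]: False

[#.#/#.#/.../##.] H move#1: H20:-1/#.#/#.#/##./##.*, H21:-1/#.#/#.#/.##/##.
[#.#/#.#/##./##.] V move#2: V01:+1/###/###/##./##.*, V22:+1/#.#/#.#/###/###
[###/###/##./##.] end (terminal -1, H#3); searched #.#/#.#/.../##. to 11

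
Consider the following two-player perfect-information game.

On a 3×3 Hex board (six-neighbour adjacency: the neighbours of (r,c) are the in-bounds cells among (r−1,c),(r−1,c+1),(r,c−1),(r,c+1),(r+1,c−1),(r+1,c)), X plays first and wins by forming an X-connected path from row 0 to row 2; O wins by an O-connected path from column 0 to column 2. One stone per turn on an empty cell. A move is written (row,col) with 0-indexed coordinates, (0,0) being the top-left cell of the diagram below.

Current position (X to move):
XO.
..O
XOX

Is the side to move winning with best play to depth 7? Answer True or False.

[XO./..O/XOX] X move#1: (0,2):+1/XOX/..O/XOX*, (1,0):+1/XO./X.O/XOX, (1,1):+1/XO./.XO/XOX
[XOX/..O/XOX] O move#2: (1,0):-1/XOX/O.O/XOX*, (1,1):-1/XOX/.OO/XOX
[XOX/O.O/XOX] X move#3: (1,1):+1/XOX/OXO/XOX*
[XOX/OXO/XOX] end (terminal -1, O#4); searched XO./..O/XOX to 7

X winning at [XO./..O/XOX]: True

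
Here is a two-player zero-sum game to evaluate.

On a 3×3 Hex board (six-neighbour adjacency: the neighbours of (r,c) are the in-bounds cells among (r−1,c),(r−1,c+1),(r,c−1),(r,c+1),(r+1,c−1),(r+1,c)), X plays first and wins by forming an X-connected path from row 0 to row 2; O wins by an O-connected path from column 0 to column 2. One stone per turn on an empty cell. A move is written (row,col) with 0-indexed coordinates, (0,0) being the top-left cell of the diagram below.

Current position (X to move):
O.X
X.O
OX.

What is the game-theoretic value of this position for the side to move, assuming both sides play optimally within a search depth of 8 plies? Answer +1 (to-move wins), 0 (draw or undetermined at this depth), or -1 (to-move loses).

ply 1, X at O.X/X.O/OX. | (0,1)=-1→OXX/X.O/OX.; (1,1)=+1→O.X/XXO/OX.*; (2,2)=-1→O.X/X.O/OXX
ply 2: O.X/XXO/OX. is terminal -1 (O); from O.X/X.O/OX. depth 8

value(O.X/X.O/OX., X) = +1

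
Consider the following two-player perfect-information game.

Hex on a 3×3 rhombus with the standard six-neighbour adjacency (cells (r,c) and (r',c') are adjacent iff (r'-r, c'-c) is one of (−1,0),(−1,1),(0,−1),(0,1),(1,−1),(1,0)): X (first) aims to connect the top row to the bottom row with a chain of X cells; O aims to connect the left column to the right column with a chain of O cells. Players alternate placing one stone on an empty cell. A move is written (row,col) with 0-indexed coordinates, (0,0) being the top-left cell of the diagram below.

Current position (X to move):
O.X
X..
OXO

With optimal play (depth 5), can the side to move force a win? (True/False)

[O.X/X../OXO] X move#1: (0,1):+1/OXX/X../OXO*, (1,1):+1/O.X/XX./OXO, (1,2):+1/O.X/X.X/OXO
[OXX/X../OXO] O move#2: (1,1):-1/OXX/XO./OXO*, (1,2):-1/OXX/X.O/OXO
[OXX/XO./OXO] X move#3: (1,2):+1/OXX/XOX/OXO*
[OXX/XOX/OXO] end (terminal -1, O#4); searched O.X/X../OXO to 5

X winning at [O.X/X../OXO]: True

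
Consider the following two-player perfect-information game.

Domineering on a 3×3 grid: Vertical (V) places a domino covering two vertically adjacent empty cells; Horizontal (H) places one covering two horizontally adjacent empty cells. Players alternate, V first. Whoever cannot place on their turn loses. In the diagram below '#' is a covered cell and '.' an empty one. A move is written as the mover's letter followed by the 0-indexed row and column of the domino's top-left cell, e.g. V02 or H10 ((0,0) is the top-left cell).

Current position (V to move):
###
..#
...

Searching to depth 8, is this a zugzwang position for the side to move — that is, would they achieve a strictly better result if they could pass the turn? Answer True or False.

ply 1, V at ###/..#/... | V10=-1→###/#.#/#..; V11=+1→###/.##/.#.*
ply 2: ###/.##/.#. is terminal -1 (H); from ###/..#/... depth 8
pass branch (H moves first from the same position):
  | ply 1, H at ###/..#/... | H10=+1→###/###/...*; H20=+1→###/..#/##.; H21=-1→###/..#/.##
  | ply 2: ###/###/... is terminal -1 (V); from ###/..#/... depth 8
V moving scores +1; V passing scores -1

zugzwang(###/..#/..., V) = False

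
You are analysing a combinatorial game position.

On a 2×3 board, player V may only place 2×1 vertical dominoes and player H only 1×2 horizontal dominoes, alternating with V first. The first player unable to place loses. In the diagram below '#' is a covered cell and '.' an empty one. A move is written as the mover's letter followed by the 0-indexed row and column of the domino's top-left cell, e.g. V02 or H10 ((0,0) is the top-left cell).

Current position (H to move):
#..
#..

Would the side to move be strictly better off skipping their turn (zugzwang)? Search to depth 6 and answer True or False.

[#../#..] H move#1: H01:+1/###/#..*, H11:+1/#../###
[###/#..] end (terminal -1, V#2); searched #../#.. to 6
if H skipped the turn, V would face:
~ [#../#..] V move#1: V01:+1/##./##.*, V02:+1/#.#/#.#
~ [##./##.] end (terminal -1, H#2); searched #../#.. to 6
compare (H): move=+1 vs pass=-1

zugzwang(#../#.., H) = False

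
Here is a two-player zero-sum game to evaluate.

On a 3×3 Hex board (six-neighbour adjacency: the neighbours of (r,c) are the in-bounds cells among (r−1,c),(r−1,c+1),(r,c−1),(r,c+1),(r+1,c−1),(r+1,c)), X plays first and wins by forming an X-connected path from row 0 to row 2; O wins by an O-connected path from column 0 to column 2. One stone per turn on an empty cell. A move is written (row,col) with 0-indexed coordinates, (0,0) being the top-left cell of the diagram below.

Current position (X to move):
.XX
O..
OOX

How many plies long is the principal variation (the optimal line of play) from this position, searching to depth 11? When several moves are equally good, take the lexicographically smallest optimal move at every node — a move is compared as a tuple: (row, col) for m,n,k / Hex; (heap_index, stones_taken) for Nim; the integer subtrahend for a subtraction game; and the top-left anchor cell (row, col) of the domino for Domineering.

[.XX/O../OOX] X move#1: (0,0):-1/XXX/O../OOX, (1,1):-1/.XX/OX./OOX, (1,2):+1/.XX/O.X/OOX*
[.XX/O.X/OOX] end (terminal -1, O#2); searched .XX/O../OOX to 11

PV length from [.XX/O../OOX]: 1 ply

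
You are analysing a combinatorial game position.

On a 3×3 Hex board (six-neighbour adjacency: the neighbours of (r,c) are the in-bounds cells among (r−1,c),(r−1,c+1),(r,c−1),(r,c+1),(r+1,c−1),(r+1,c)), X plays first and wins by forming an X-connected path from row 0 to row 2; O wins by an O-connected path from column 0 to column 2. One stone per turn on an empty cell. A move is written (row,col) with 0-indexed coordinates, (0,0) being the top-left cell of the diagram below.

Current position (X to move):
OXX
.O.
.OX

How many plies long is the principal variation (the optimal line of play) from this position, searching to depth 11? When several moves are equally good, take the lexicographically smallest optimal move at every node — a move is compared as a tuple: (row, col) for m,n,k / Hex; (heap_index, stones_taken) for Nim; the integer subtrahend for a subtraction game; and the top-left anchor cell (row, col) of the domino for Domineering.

ply 1, X at OXX/.O./.OX | (1,0)=+1→OXX/XO./.OX*; (1,2)=+1→OXX/.OX/.OX; (2,0)=+1→OXX/.O./XOX
ply 2, O at OXX/XO./.OX | (1,2)=-1→OXX/XOO/.OX*; (2,0)=-1→OXX/XO./OOX
ply 3, X at OXX/XOO/.OX | (2,0)=+1→OXX/XOO/XOX*
ply 4: OXX/XOO/XOX is terminal -1 (O); from OXX/.O./.OX depth 11

PV length from [OXX/.O./.OX]: 3 plies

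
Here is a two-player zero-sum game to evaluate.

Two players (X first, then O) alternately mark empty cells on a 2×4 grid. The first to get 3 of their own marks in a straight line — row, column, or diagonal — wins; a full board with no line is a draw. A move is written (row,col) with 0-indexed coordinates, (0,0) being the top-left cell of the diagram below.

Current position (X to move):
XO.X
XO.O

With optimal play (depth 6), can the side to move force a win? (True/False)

p1 X@[XO.X/XO.O]: (0,2)[XOXX/XO.O]-1 (1,2)[XO.X/XOXO]+0*
p2 O@[XO.X/XOXO]: (0,2)[XOOX/XOXO]+0*
p3 X@[XOOX/XOXO] terminal +0; root [XO.X/XO.O] d6

X winning at [XO.X/XO.O]: False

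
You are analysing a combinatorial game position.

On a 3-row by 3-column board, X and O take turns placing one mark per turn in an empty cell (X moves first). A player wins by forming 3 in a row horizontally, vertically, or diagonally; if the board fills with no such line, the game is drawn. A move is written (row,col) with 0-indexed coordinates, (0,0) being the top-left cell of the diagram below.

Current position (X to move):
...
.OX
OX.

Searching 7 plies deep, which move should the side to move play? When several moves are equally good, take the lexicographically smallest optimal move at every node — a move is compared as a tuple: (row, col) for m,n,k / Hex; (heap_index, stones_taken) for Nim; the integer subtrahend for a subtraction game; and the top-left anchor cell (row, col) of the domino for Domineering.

X's best at [.../.OX/OX.]: (0,2)

ply 1, X at .../.OX/OX. | (0,0)=-1→X../.OX/OX.; (0,1)=-1→.X./.OX/OX.; (0,2)=+0→..X/.OX/OX.*; (1,0)=-1→.../XOX/OX.; (2,2)=-1→.../.OX/OXX
ply 2, O at ..X/.OX/OX. | (0,0)=-1→O.X/.OX/OX.; (0,1)=-1→.OX/.OX/OX.; (1,0)=-1→..X/OOX/OX.; (2,2)=+0→..X/.OX/OXO*
ply 3, X at ..X/.OX/OXO | (0,0)=+0→X.X/.OX/OXO*; (0,1)=-1→.XX/.OX/OXO; (1,0)=-1→..X/XOX/OXO
ply 4, O at X.X/.OX/OXO | (0,1)=+0→XOX/.OX/OXO*; (1,0)=-1→X.X/OOX/OXO
ply 5, X at XOX/.OX/OXO | (1,0)=+0→XOX/XOX/OXO*
ply 6: XOX/XOX/OXO is terminal +0 (O); from .../.OX/OX. depth 7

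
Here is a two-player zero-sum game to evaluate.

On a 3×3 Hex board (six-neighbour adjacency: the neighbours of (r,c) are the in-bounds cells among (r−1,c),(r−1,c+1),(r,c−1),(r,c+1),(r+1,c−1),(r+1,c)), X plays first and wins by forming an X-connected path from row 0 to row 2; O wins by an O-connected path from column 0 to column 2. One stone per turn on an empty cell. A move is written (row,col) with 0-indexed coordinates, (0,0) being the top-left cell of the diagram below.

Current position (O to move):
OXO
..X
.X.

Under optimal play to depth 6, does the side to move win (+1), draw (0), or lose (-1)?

p1 O@[OXO/..X/.X.]: (1,0)[OXO/O.X/.X.]-1 (1,1)[OXO/.OX/.X.]+1* (2,0)[OXO/..X/OX.]-1 (2,2)[OXO/..X/.XO]-1
p2 X@[OXO/.OX/.X.]: (1,0)[OXO/XOX/.X.]-1* (2,0)[OXO/.OX/XX.]-1 (2,2)[OXO/.OX/.XX]-1
p3 O@[OXO/XOX/.X.]: (2,0)[OXO/XOX/OX.]+1* (2,2)[OXO/XOX/.XO]-1
p4 X@[OXO/XOX/OX.] terminal -1; root [OXO/..X/.X.] d6

value(OXO/..X/.X., O) = +1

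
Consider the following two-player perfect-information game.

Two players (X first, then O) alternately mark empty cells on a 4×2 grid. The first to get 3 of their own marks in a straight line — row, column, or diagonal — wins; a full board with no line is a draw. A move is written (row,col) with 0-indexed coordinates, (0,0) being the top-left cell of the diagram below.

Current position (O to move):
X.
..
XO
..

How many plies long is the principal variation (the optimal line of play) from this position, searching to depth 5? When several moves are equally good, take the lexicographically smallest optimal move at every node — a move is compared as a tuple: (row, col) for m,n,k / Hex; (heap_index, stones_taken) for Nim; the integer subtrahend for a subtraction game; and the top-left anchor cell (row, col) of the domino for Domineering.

PV length from [X./../XO/..]: 5 plies

[X./../XO/..] O move#1: (0,1):-1/XO/../XO/.., (1,0):+0/X./O./XO/..*, (1,1):-1/X./.O/XO/.., (3,0):-1/X./../XO/O., (3,1):-1/X./../XO/.O
[X./O./XO/..] X move#2: (0,1):+0/XX/O./XO/..*, (1,1):+0/X./OX/XO/.., (3,0):-1/X./O./XO/X., (3,1):+0/X./O./XO/.X
[XX/O./XO/..] O move#3: (1,1):+0/XX/OO/XO/..*, (3,0):+0/XX/O./XO/O., (3,1):+0/XX/O./XO/.O
[XX/OO/XO/..] X move#4: (3,0):-1/XX/OO/XO/X., (3,1):+0/XX/OO/XO/.X*
[XX/OO/XO/.X] O move#5: (3,0):+0/XX/OO/XO/OX*
[XX/OO/XO/OX] end (terminal +0, X#6); searched X./../XO/.. to 5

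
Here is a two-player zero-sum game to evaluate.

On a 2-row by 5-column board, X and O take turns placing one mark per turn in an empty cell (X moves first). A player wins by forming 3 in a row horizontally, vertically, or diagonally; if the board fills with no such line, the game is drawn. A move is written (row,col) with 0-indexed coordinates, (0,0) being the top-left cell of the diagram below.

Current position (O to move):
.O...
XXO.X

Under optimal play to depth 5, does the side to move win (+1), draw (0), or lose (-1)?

value(.O.../XXO.X, O) = +1

p1 O@[.O.../XXO.X]: (0,0)[OO.../XXO.X]+0 (0,2)[.OO../XXO.X]+1* (0,3)[.O.O./XXO.X]+0 (0,4)[.O..O/XXO.X]+0 (1,3)[.O.../XXOOX]+0
p2 X@[.OO../XXO.X]: (0,0)[XOO../XXO.X]-1* (0,3)[.OOX./XXO.X]-1 (0,4)[.OO.X/XXO.X]-1 (1,3)[.OO../XXOXX]-1
p3 O@[XOO../XXO.X]: (0,3)[XOOO./XXO.X]+1* (0,4)[XOO.O/XXO.X]+0 (1,3)[XOO../XXOOX]+0
p4 X@[XOOO./XXO.X] terminal -1; root [.O.../XXO.X] d5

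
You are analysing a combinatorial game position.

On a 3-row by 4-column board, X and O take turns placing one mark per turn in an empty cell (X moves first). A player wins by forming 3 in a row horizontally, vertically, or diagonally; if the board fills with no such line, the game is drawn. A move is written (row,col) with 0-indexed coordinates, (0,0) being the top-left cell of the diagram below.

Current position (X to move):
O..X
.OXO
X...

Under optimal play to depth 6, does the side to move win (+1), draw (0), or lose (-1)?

value(O..X/.OXO/X..., X) = +1

[O..X/.OXO/X...] X move#1: (0,1):-1/OX.X/.OXO/X..., (0,2):-1/O.XX/.OXO/X..., (1,0):-1/O..X/XOXO/X..., (2,1):+1/O..X/.OXO/XX..*, (2,2):+1/O..X/.OXO/X.X., (2,3):-1/O..X/.OXO/X..X
[O..X/.OXO/XX..] end (terminal -1, O#2); searched O..X/.OXO/X... to 6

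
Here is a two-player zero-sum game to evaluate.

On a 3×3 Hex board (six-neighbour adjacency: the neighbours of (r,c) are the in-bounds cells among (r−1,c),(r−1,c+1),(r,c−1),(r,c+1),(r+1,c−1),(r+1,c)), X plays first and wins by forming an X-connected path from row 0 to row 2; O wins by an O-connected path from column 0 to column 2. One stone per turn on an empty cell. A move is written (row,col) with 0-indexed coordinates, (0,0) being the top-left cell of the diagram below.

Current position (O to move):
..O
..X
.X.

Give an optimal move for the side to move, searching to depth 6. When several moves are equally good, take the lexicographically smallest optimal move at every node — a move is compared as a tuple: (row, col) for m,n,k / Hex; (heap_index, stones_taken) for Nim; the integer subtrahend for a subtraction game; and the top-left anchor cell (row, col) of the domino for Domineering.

[..O/..X/.X.] O move#1: (0,0):+1/O.O/..X/.X.*, (0,1):+1/.OO/..X/.X., (1,0):+1/..O/O.X/.X., (1,1):+1/..O/.OX/.X., (2,0):+1/..O/..X/OX., (2,2):-1/..O/..X/.XO
[O.O/..X/.X.] X move#2: (0,1):-1/OXO/..X/.X.*, (1,0):-1/O.O/X.X/.X., (1,1):-1/O.O/.XX/.X., (2,0):-1/O.O/..X/XX., (2,2):-1/O.O/..X/.XX
[OXO/..X/.X.] O move#3: (1,0):-1/OXO/O.X/.X., (1,1):+1/OXO/.OX/.X.*, (2,0):-1/OXO/..X/OX., (2,2):-1/OXO/..X/.XO
[OXO/.OX/.X.] X move#4: (1,0):-1/OXO/XOX/.X.*, (2,0):-1/OXO/.OX/XX., (2,2):-1/OXO/.OX/.XX
[OXO/XOX/.X.] O move#5: (2,0):+1/OXO/XOX/OX.*, (2,2):-1/OXO/XOX/.XO
[OXO/XOX/OX.] end (terminal -1, X#6); searched ..O/..X/.X. to 6

O's best at [..O/..X/.X.]: (0,0)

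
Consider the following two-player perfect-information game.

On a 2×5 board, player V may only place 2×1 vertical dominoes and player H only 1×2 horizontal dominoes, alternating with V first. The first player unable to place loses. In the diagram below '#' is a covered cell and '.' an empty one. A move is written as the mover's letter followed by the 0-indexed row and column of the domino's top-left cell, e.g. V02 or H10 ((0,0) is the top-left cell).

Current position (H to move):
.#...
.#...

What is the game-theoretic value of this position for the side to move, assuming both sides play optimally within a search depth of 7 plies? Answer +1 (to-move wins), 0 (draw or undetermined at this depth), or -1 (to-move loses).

value(.#.../.#..., H) = -1

p1 H@[.#.../.#...]: H02[.###./.#...]-1* H03[.#.##/.#...]-1 H12[.#.../.###.]-1 H13[.#.../.#.##]-1
p2 V@[.###./.#...]: V00[####./##...]-1 V04[.####/.#..#]+1*
p3 H@[.####/.#..#]: H12[.####/.####]-1*
p4 V@[.####/.####]: V00[#####/#####]+1*
p5 H@[#####/#####] terminal -1; root [.#.../.#...] d7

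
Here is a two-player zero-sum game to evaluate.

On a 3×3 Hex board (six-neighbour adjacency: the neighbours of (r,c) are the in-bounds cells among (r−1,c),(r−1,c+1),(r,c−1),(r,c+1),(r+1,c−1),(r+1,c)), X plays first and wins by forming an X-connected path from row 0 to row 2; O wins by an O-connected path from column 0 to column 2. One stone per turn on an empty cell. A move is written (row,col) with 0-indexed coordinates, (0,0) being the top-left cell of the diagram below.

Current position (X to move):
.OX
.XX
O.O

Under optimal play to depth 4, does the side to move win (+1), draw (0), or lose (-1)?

p1 X@[.OX/.XX/O.O]: (0,0)[XOX/.XX/O.O]-1 (1,0)[.OX/XXX/O.O]-1 (2,1)[.OX/.XX/OXO]+1*
p2 O@[.OX/.XX/OXO] terminal -1; root [.OX/.XX/O.O] d4

value(.OX/.XX/O.O, X) = +1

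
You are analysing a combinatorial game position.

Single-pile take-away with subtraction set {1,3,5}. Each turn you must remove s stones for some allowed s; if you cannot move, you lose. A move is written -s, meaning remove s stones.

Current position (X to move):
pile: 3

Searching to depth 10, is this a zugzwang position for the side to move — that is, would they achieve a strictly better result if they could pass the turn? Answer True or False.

[3] X move#1: -1:+1/2*, -3:+1/0
[2] O move#2: -1:-1/1*
[1] X move#3: -1:+1/0*
[0] end (terminal -1, O#4); searched 3 to 10
suppose X passes — search the same position with O to move:
pass> [3] O move#1: -1:+1/2*, -3:+1/0
pass> [2] X move#2: -1:-1/1*
pass> [1] O move#3: -1:+1/0*
pass> [0] end (terminal -1, X#4); searched 3 to 10
for X: play +1, pass -1

zugzwang(3, X) = False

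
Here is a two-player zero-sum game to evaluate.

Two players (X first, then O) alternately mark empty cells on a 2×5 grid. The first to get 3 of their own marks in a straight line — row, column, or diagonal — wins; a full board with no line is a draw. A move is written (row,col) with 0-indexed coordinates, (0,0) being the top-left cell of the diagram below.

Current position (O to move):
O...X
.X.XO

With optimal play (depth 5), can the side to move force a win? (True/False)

O winning at [O...X/.X.XO]: False

[O...X/.X.XO] O move#1: (0,1):-1/OO..X/.X.XO, (0,2):-1/O.O.X/.X.XO, (0,3):-1/O..OX/.X.XO, (1,0):-1/O...X/OX.XO, (1,2):+0/O...X/.XOXO*
[O...X/.XOXO] X move#2: (0,1):+0/OX..X/.XOXO*, (0,2):+0/O.X.X/.XOXO, (0,3):+0/O..XX/.XOXO, (1,0):+0/O...X/XXOXO
[OX..X/.XOXO] O move#3: (0,2):+0/OXO.X/.XOXO*, (0,3):+0/OX.OX/.XOXO, (1,0):+0/OX..X/OXOXO
[OXO.X/.XOXO] X move#4: (0,3):+0/OXOXX/.XOXO*, (1,0):+0/OXO.X/XXOXO
[OXOXX/.XOXO] O move#5: (1,0):+0/OXOXX/OXOXO*
[OXOXX/OXOXO] end (terminal +0, X#6); searched O...X/.X.XO to 5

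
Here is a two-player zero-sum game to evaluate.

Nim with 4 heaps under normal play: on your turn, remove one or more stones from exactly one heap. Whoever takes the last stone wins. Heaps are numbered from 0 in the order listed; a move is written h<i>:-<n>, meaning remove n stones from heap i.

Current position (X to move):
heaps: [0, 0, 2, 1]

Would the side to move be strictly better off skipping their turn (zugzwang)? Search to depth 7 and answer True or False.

p1 X@[(0,0,2,1)]: h2:-1[(0,0,1,1)]+1* h2:-2[(0,0,0,1)]-1 h3:-1[(0,0,2,0)]-1
p2 O@[(0,0,1,1)]: h2:-1[(0,0,0,1)]-1* h3:-1[(0,0,1,0)]-1
p3 X@[(0,0,0,1)]: h3:-1[(0,0,0,0)]+1*
p4 O@[(0,0,0,0)] terminal -1; root [(0,0,2,1)] d7
pass branch (O moves first from the same position):
  | p1 O@[(0,0,2,1)]: h2:-1[(0,0,1,1)]+1* h2:-2[(0,0,0,1)]-1 h3:-1[(0,0,2,0)]-1
  | p2 X@[(0,0,1,1)]: h2:-1[(0,0,0,1)]-1* h3:-1[(0,0,1,0)]-1
  | p3 O@[(0,0,0,1)]: h3:-1[(0,0,0,0)]+1*
  | p4 X@[(0,0,0,0)] terminal -1; root [(0,0,2,1)] d7
X moving scores +1; X passing scores -1

zugzwang((0,0,2,1), X) = False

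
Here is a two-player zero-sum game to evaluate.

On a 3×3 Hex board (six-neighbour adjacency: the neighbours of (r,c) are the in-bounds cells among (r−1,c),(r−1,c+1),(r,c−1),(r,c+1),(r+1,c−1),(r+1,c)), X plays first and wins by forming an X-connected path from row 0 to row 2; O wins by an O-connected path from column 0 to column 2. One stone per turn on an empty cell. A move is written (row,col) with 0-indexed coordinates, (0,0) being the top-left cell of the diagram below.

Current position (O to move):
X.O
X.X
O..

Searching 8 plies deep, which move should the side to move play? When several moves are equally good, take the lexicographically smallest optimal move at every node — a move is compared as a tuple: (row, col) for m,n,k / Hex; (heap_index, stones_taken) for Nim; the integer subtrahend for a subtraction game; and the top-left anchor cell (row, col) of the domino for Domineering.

O's best at [X.O/X.X/O..]: (1,1)

p1 O@[X.O/X.X/O..]: (0,1)[XOO/X.X/O..]-1 (1,1)[X.O/XOX/O..]+1* (2,1)[X.O/X.X/OO.]+1 (2,2)[X.O/X.X/O.O]+1
p2 X@[X.O/XOX/O..] terminal -1; root [X.O/X.X/O..] d8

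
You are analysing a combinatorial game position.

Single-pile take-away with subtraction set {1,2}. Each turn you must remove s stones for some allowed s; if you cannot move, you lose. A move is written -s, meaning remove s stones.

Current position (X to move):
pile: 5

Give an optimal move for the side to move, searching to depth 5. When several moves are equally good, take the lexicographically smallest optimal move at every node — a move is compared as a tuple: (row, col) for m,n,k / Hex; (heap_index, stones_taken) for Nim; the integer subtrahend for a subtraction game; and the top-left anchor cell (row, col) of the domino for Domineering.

X's best at [5]: -2

[5] X move#1: -1:-1/4, -2:+1/3*
[3] O move#2: -1:-1/2*, -2:-1/1
[2] X move#3: -1:-1/1, -2:+1/0*
[0] end (terminal -1, O#4); searched 5 to 5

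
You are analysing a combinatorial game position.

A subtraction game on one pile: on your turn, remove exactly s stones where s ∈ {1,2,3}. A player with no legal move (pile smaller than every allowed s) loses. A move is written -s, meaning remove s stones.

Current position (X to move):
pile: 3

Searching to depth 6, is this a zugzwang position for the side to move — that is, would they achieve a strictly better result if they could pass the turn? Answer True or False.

ply 1, X at 3 | -1=-1→2; -2=-1→1; -3=+1→0*
ply 2: 0 is terminal -1 (O); from 3 depth 6
pass branch (O moves first from the same position):
  | ply 1, O at 3 | -1=-1→2; -2=-1→1; -3=+1→0*
  | ply 2: 0 is terminal -1 (X); from 3 depth 6
X moving scores +1; X passing scores -1

zugzwang(3, X) = False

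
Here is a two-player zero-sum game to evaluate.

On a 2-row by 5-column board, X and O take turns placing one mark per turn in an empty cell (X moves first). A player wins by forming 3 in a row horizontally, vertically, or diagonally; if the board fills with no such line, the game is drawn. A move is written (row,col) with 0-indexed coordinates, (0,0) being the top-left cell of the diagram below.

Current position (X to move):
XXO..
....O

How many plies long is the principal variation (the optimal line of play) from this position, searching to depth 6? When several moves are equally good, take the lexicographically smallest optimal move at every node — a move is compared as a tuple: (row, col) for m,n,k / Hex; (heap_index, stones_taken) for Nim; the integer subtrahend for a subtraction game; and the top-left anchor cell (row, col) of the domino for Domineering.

PV length from [XXO../....O]: 6 plies

ply 1, X at XXO../....O | (0,3)=+0→XXOX./....O*; (0,4)=+0→XXO.X/....O; (1,0)=+0→XXO../X...O; (1,1)=+0→XXO../.X..O; (1,2)=+0→XXO../..X.O; (1,3)=+0→XXO../...XO
ply 2, O at XXOX./....O | (0,4)=+0→XXOXO/....O*; (1,0)=+0→XXOX./O...O; (1,1)=+0→XXOX./.O..O; (1,2)=+0→XXOX./..O.O; (1,3)=+0→XXOX./...OO
ply 3, X at XXOXO/....O | (1,0)=+0→XXOXO/X...O*; (1,1)=+0→XXOXO/.X..O; (1,2)=+0→XXOXO/..X.O; (1,3)=+0→XXOXO/...XO
ply 4, O at XXOXO/X...O | (1,1)=+0→XXOXO/XO..O*; (1,2)=+0→XXOXO/X.O.O; (1,3)=+0→XXOXO/X..OO
ply 5, X at XXOXO/XO..O | (1,2)=+0→XXOXO/XOX.O*; (1,3)=+0→XXOXO/XO.XO
ply 6, O at XXOXO/XOX.O | (1,3)=+0→XXOXO/XOXOO*
ply 7: XXOXO/XOXOO is terminal +0 (X); from XXO../....O depth 6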